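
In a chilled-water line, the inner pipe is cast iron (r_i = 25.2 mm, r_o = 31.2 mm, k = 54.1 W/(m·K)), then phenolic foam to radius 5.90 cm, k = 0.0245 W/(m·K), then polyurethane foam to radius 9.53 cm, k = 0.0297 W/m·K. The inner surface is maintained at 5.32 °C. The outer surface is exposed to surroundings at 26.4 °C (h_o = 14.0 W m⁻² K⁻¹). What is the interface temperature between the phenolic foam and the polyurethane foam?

Treat each layer as a resistance in series:
  R'_cast iron = ln(0.0312/0.0252)/(2πk) = 0.2136/(2π·54.1) = 6.283×10^-4 m·K/W
  R'_phenolic foam = ln(0.0590/0.0312)/(2πk) = 0.6371/(2π·0.0245) = 4.139 m·K/W
  R'_polyurethane foam = ln(0.0953/0.0590)/(2πk) = 0.4795/(2π·0.0297) = 2.569 m·K/W
  R'_conv,out = 1/(2πr h) = 1/(2π·0.0953·14.0) = 0.1193 m·K/W
ΣR = 6.283×10^-4 + 4.139 + 2.569 + 0.1193 = 6.828 m·K/W
Q' = ΔT/ΣR = (5.32 °C − 26.4 °C)/6.828 = -3.087 W/m
From the inner boundary to the phenolic foam/polyurethane foam interface, ΣR_partial = 4.140 m·K/W.
T_interface = T_in − Q'·ΣR_partial = 5.32 °C − (-3.087)(4.140) = 18.1 °C

T = 18.1 °C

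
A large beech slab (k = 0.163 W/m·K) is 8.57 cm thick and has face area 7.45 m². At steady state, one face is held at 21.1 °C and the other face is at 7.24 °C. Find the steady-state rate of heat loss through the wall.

Q = 196 W

Q = kA·ΔT/L = 0.163 × 7.45 × |21.1 °C − 7.24 °C| / 0.0857 = 196 W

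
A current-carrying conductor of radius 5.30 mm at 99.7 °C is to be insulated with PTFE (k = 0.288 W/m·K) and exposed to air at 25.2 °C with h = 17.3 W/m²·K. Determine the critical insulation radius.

For a cylinder, r_cr = k_ins/h = 0.288/17.3 = 0.0166 m = 1.66 cm

r_cr = 1.66 cm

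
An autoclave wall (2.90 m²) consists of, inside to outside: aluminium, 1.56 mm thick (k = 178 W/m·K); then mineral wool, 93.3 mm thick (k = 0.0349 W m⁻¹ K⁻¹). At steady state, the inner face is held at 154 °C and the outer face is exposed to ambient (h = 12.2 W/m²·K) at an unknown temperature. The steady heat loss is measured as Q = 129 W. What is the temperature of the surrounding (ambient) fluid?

Sum the resistances:
  R_aluminium = L/(kA) = 0.00156/(178·2.90) = 3.022×10^-6 K/W
  R_mineral wool = L/(kA) = 0.0933/(0.0349·2.90) = 0.9218 K/W
  R_conv,out = 1/(hA) = 1/(12.2·2.90) = 0.02826 K/W
ΣR = 0.9501 K/W
ΔT = Q·ΣR = 129 × 0.9501 = 122.6 K
Heat flows outward, so T_out = T_in − ΔT = 154 − 122.6 = 31.4 °C

T_out = 31.4 °C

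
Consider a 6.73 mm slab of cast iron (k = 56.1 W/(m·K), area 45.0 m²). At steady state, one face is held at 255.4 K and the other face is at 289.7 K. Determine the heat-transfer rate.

Q = 12900 kW

Q = kA·ΔT/L = 56.1 × 45.0 × |255.4 K − 289.7 K| / 0.00673 = 1.29×10^7 W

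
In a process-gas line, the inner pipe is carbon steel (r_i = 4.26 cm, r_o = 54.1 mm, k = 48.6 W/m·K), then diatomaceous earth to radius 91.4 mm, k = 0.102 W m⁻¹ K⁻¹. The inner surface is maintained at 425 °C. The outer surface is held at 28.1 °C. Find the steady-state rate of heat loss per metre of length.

Series thermal resistances, inner to outer:
  R'_carbon steel = ln(0.0541/0.0426)/(2πk) = 0.2390/(2π·48.6) = 7.826×10^-4 m·K/W
  R'_diatomaceous earth = ln(0.0914/0.0541)/(2πk) = 0.5244/(2π·0.102) = 0.8183 m·K/W
ΣR = 7.826×10^-4 + 0.8183 = 0.8191 m·K/W
Q' = ΔT/ΣR = (425 °C − 28.1 °C)/0.8191 = 485 W/m

Q' = 485 W/m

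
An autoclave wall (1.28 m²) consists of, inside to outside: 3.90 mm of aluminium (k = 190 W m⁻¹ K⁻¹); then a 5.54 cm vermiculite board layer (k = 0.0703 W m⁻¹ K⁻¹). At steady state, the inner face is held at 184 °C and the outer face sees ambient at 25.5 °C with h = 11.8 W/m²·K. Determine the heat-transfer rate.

Q = 232 W

Resistance network (inner→outer):
  R_aluminium = L/(kA) = 0.00390/(190·1.28) = 1.604×10^-5 K/W
  R_vermiculite board = L/(kA) = 0.0554/(0.0703·1.28) = 0.6157 K/W
  R_conv,out = 1/(hA) = 1/(11.8·1.28) = 0.06621 K/W
ΣR = 1.604×10^-5 + 0.6157 + 0.06621 = 0.6819 K/W
Q = ΔT/ΣR = (184 °C − 25.5 °C)/0.6819 = 232 W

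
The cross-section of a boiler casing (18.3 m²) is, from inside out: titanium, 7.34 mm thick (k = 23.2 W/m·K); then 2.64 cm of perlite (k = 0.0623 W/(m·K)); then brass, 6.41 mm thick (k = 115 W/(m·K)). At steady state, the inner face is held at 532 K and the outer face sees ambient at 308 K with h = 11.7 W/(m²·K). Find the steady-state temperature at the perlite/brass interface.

T = 345.6 K

Series thermal resistances, inner to outer:
  R_titanium = L/(kA) = 0.00734/(23.2·18.3) = 1.729×10^-5 K/W
  R_perlite = L/(kA) = 0.0264/(0.0623·18.3) = 0.02316 K/W
  R_brass = L/(kA) = 0.00641/(115·18.3) = 3.046×10^-6 K/W
  R_conv,out = 1/(hA) = 1/(11.7·18.3) = 0.004670 K/W
ΣR = 1.729×10^-5 + 0.02316 + 3.046×10^-6 + 0.004670 = 0.02785 K/W
Q = ΔT/ΣR = (532 K − 308 K)/0.02785 = 8043 W
From the inner boundary to the perlite/brass interface, ΣR_partial = 0.02318 K/W.
T_interface = T_in − Q·ΣR_partial = 532 K − (8043)(0.02318) = 345.6 K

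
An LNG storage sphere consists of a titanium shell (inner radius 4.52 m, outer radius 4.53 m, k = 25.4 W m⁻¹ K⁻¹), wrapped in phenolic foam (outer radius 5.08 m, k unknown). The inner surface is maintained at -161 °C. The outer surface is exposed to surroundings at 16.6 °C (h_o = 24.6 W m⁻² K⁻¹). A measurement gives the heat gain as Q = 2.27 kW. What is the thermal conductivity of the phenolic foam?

k = 0.0243 W/m·K

ΣR = ΔT/Q = |-161 − 16.6|/2270 = 0.07824 K/W
Known resistances:
  R_titanium = (1/4.52 − 1/4.53)/(4πk) = 4.884×10^-4/(4π·25.4) = 1.530×10^-6 K/W
  R_conv,out = 1/(4πr²h) = 1/(4π·5.08²·24.6) = 1.254×10^-4 K/W
R_phenolic foam = ΣR − ΣR_known = 0.07824 − 1.269×10^-4 = 0.07811 K/W
(1/r₁−1/r₂)/(4πk) = 0.07811 ⇒ k = 0.02390/(4π·0.07811) = 0.0243 W/m·K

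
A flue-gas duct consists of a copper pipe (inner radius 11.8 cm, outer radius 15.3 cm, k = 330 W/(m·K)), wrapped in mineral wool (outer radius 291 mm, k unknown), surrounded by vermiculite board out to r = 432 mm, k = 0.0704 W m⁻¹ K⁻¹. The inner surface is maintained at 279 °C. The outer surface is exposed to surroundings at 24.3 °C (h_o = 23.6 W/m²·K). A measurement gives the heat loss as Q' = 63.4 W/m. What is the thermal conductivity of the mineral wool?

k = 0.0329 W/m·K

ΣR = ΔT/Q' = |279 − 24.3|/63.4 = 4.017 m·K/W
Known resistances:
  R'_copper = ln(0.153/0.118)/(2πk) = 0.2598/(2π·330) = 1.253×10^-4 m·K/W
  R'_vermiculite board = ln(0.432/0.291)/(2πk) = 0.3951/(2π·0.0704) = 0.8932 m·K/W
  R'_conv,out = 1/(2πr h) = 1/(2π·0.432·23.6) = 0.01561 m·K/W
R_mineral wool = ΣR − ΣR_known = 4.017 − 0.9089 = 3.108 m·K/W
ln(r₂/r₁)/(2πk) = 3.108 ⇒ k = 0.6429/(2π·3.108) = 0.0329 W/m·K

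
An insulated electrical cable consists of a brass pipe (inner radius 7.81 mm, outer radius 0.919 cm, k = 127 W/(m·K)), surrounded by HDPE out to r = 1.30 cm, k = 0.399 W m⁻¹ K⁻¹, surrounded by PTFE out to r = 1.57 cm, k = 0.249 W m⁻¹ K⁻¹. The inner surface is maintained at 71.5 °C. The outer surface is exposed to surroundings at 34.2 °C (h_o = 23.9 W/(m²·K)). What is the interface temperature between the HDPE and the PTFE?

Treat each layer as a resistance in series:
  R'_brass = ln(0.00919/0.00781)/(2πk) = 0.1627/(2π·127) = 2.039×10^-4 m·K/W
  R'_HDPE = ln(0.0130/0.00919)/(2πk) = 0.3468/(2π·0.399) = 0.1383 m·K/W
  R'_PTFE = ln(0.0157/0.0130)/(2πk) = 0.1887/(2π·0.249) = 0.1206 m·K/W
  R'_conv,out = 1/(2πr h) = 1/(2π·0.0157·23.9) = 0.4242 m·K/W
ΣR = 2.039×10^-4 + 0.1383 + 0.1206 + 0.4242 = 0.6833 m·K/W
Q' = ΔT/ΣR = (71.5 °C − 34.2 °C)/0.6833 = 54.59 W/m
From the inner boundary to the HDPE/PTFE interface, ΣR_partial = 0.1385 m·K/W.
T_interface = T_in − Q'·ΣR_partial = 71.5 °C − (54.59)(0.1385) = 63.9 °C

T = 63.9 °C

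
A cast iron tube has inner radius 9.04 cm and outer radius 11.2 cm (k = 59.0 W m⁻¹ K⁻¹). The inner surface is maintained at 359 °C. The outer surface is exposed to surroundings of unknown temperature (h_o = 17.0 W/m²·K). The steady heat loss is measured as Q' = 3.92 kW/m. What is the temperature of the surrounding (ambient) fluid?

T_out = 29.1 °C

Sum the resistances:
  R'_cast iron = ln(0.112/0.0904)/(2πk) = 0.2143/(2π·59.0) = 5.780×10^-4 m·K/W
  R'_conv,out = 1/(2πr h) = 1/(2π·0.112·17.0) = 0.08359 m·K/W
ΣR = 0.08417 m·K/W
ΔT = Q'·ΣR = 3920 × 0.08417 = 329.9 K
Heat flows outward, so T_out = T_in − ΔT = 359 − 329.9 = 29.1 °C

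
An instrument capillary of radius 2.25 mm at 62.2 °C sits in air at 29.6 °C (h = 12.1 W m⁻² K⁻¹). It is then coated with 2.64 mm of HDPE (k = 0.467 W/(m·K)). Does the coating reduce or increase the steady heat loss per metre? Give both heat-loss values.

increases: 5.58 → 11.0 W/m

Critical radius for a cylinder: r_cr = k/h = 0.0386 m = 3.86 cm.
Outer radius after coating: r₂ = 0.00225 + 0.00264 = 0.00489 m.
Since r₁ < r_cr and r₂ ≤ r_cr, the coating moves toward the maximum at r_cr — heat loss rises.
Bare: R = 1/(2πr₁h) = 5.846 m·K/W; Q = 32.6/5.846 = 5.58 W/m.
Coated: R = R_cond + R_conv = 2.954 m·K/W; Q = 32.6/2.954 = 11.0 W/m.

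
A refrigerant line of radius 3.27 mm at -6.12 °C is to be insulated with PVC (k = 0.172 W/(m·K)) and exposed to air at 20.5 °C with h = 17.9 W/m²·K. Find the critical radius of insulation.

r_cr = 0.961 cm

For a cylinder, r_cr = k_ins/h = 0.172/17.9 = 0.00961 m = 0.961 cm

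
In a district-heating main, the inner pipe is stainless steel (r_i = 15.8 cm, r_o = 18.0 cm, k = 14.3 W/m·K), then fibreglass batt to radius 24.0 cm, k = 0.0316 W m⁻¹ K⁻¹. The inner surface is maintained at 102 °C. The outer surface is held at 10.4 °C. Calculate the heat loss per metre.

Q' = 63.2 W/m

Treat each layer as a resistance in series:
  R'_stainless steel = ln(0.180/0.158)/(2πk) = 0.1304/(2π·14.3) = 0.001451 m·K/W
  R'_fibreglass batt = ln(0.240/0.180)/(2πk) = 0.2877/(2π·0.0316) = 1.449 m·K/W
ΣR = 0.001451 + 1.449 = 1.450 m·K/W
Q' = ΔT/ΣR = (102 °C − 10.4 °C)/1.450 = 63.2 W/m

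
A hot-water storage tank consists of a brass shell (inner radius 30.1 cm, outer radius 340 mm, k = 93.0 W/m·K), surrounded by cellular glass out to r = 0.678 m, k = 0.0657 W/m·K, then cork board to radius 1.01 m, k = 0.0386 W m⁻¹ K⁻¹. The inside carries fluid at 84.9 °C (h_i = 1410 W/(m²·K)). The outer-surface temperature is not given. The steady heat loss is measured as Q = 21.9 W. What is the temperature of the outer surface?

T_out = 24.1 °C

Series resistances:
  R_conv,in = 1/(4πr²h) = 1/(4π·0.301²·1410) = 6.229×10^-4 K/W
  R_brass = (1/0.301 − 1/0.340)/(4πk) = 0.3811/(4π·93.0) = 3.261×10^-4 K/W
  R_cellular glass = (1/0.340 − 1/0.678)/(4πk) = 1.466/(4π·0.0657) = 1.776 K/W
  R_cork board = (1/0.678 − 1/1.01)/(4πk) = 0.4848/(4π·0.0386) = 0.9995 K/W
ΣR = 2.776 K/W
ΔT = Q·ΣR = 21.9 × 2.776 = 60.79 K
Heat flows outward, so T_out = T_in − ΔT = 84.9 − 60.79 = 24.1 °C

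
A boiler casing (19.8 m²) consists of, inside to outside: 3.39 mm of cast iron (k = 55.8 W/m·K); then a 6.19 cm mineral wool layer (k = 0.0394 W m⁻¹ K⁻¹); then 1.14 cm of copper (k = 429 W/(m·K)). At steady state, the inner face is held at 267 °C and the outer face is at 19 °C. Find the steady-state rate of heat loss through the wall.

Q = 3.13 kW

Treat each layer as a resistance in series:
  R_cast iron = L/(kA) = 0.00339/(55.8·19.8) = 3.068×10^-6 K/W
  R_mineral wool = L/(kA) = 0.0619/(0.0394·19.8) = 0.07935 K/W
  R_copper = L/(kA) = 0.0114/(429·19.8) = 1.342×10^-6 K/W
ΣR = 3.068×10^-6 + 0.07935 + 1.342×10^-6 = 0.07935 K/W
Q = ΔT/ΣR = (267 °C − 19 °C)/0.07935 = 3130 W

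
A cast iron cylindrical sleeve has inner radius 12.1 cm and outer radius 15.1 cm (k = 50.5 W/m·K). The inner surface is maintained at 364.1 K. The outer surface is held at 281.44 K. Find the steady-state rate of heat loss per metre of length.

Q' = 2πk·ΔT/ln(r₂/r₁) = 2π × 50.5 × 82.66 / ln(0.151/0.121) = 1.18×10^5 W/m

Q' = 1.18×10^5 W/m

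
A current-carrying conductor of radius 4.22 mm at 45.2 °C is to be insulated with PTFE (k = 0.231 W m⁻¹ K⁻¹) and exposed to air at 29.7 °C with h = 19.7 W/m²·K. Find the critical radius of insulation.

For a cylinder, r_cr = k_ins/h = 0.231/19.7 = 0.0117 m = 1.17 cm

r_cr = 1.17 cm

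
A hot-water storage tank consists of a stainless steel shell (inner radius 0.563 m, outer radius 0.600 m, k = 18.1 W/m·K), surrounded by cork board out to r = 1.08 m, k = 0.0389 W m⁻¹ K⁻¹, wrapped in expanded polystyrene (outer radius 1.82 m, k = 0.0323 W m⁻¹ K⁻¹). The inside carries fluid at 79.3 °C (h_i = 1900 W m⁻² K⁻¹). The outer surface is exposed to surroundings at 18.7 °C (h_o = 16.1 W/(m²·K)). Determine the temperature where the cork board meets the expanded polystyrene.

Resistance network (inner→outer):
  R_conv,in = 1/(4πr²h) = 1/(4π·0.563²·1900) = 1.321×10^-4 K/W
  R_stainless steel = (1/0.563 − 1/0.600)/(4πk) = 0.1095/(4π·18.1) = 4.816×10^-4 K/W
  R_cork board = (1/0.600 − 1/1.08)/(4πk) = 0.7407/(4π·0.0389) = 1.515 K/W
  R_expanded polystyrene = (1/1.08 − 1/1.82)/(4πk) = 0.3765/(4π·0.0323) = 0.9275 K/W
  R_conv,out = 1/(4πr²h) = 1/(4π·1.82²·16.1) = 0.001492 K/W
ΣR = 1.321×10^-4 + 4.816×10^-4 + 1.515 + 0.9275 + 0.001492 = 2.445 K/W
Q = ΔT/ΣR = (79.3 °C − 18.7 °C)/2.445 = 24.79 W
From the inner boundary to the cork board/expanded polystyrene interface, ΣR_partial = 1.516 K/W.
T_interface = T_in − Q·ΣR_partial = 79.3 °C − (24.79)(1.516) = 41.7 °C

T = 41.7 °C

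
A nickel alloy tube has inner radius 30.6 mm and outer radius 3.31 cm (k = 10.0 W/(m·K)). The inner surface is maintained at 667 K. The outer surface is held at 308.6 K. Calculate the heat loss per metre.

Q' = 2πk·ΔT/ln(r₂/r₁) = 2π × 10.0 × 358.4 / ln(0.0331/0.0306) = 2.87×10^5 W/m

Q' = 2.87×10^5 W/m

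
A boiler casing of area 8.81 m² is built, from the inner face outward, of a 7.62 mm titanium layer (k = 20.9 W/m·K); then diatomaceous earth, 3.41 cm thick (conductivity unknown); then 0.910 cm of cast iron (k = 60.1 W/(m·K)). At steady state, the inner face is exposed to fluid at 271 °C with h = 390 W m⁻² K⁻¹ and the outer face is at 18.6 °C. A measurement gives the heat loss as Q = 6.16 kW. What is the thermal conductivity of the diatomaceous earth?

ΣR = ΔT/Q = |271 − 18.6|/6160 = 0.04097 K/W
Known resistances:
  R_conv,in = 1/(hA) = 1/(390·8.81) = 2.910×10^-4 K/W
  R_titanium = L/(kA) = 0.00762/(20.9·8.81) = 4.138×10^-5 K/W
  R_cast iron = L/(kA) = 0.00910/(60.1·8.81) = 1.719×10^-5 K/W
R_diatomaceous earth = ΣR − ΣR_known = 0.04097 − 3.496×10^-4 = 0.04062 K/W
L/(kA) = 0.04062 ⇒ k = 0.0341/(0.04062·8.81) = 0.0953 W/m·K

k = 0.0953 W/m·K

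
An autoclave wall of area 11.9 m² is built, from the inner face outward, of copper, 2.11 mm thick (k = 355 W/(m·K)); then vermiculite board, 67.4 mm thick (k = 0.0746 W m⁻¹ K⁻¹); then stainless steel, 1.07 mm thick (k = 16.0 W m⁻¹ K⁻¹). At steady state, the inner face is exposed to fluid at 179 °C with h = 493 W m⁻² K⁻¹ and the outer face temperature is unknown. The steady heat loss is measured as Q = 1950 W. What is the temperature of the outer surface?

T_out = 30.6 °C

Series resistances:
  R_conv,in = 1/(hA) = 1/(493·11.9) = 1.705×10^-4 K/W
  R_copper = L/(kA) = 0.00211/(355·11.9) = 4.995×10^-7 K/W
  R_vermiculite board = L/(kA) = 0.0674/(0.0746·11.9) = 0.07592 K/W
  R_stainless steel = L/(kA) = 0.00107/(16.0·11.9) = 5.620×10^-6 K/W
ΣR = 0.07610 K/W
ΔT = Q·ΣR = 1950 × 0.07610 = 148.4 K
Heat flows outward, so T_out = T_in − ΔT = 179 − 148.4 = 30.6 °C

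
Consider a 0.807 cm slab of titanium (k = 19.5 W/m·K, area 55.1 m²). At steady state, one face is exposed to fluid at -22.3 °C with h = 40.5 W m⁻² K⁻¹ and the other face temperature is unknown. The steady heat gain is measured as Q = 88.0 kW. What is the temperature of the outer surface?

Sum the resistances:
  R_conv,in = 1/(hA) = 1/(40.5·55.1) = 4.481×10^-4 K/W
  R_titanium = L/(kA) = 0.00807/(19.5·55.1) = 7.511×10^-6 K/W
ΣR = 4.556×10^-4 K/W
ΔT = Q·ΣR = 88000 × 4.556×10^-4 = 40.09 K
Heat flows inward, so T_out = T_in + ΔT = -22.3 + 40.09 = 17.8 °C

T_out = 17.8 °C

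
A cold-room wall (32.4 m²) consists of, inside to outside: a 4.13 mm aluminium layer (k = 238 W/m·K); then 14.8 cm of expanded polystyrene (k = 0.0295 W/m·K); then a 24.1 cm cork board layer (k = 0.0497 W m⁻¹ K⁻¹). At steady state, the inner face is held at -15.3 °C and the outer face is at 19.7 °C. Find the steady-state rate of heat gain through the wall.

Q = 115 W

Series thermal resistances, inner to outer:
  R_aluminium = L/(kA) = 0.00413/(238·32.4) = 5.356×10^-7 K/W
  R_expanded polystyrene = L/(kA) = 0.148/(0.0295·32.4) = 0.1548 K/W
  R_cork board = L/(kA) = 0.241/(0.0497·32.4) = 0.1497 K/W
ΣR = 5.356×10^-7 + 0.1548 + 0.1497 = 0.3045 K/W
Q = ΔT/ΣR = (-15.3 °C − 19.7 °C)/0.3045 = -115 W
(Negative Q ⇒ heat flows inward; heat gain = 115 W.)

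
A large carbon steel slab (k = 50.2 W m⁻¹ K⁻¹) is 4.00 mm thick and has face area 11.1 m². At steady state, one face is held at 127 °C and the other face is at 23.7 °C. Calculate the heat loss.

Q = 1.44×10^7 W

Q = kA·ΔT/L = 50.2 × 11.1 × |127 °C − 23.7 °C| / 0.00400 = 1.44×10^7 W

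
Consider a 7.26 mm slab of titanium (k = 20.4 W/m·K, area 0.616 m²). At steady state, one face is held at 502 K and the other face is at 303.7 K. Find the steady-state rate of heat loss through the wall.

Q = kA·ΔT/L = 20.4 × 0.616 × |502 K − 303.7 K| / 0.00726 = 3.43×10^5 W

Q = 3.43×10^5 W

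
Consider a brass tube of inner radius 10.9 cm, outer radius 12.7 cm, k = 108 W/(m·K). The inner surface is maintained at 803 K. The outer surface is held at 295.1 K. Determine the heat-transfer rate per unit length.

Q' = 2260 kW/m

Q' = 2πk·ΔT/ln(r₂/r₁) = 2π × 108 × 507.9 / ln(0.127/0.109) = 2.26×10^6 W/m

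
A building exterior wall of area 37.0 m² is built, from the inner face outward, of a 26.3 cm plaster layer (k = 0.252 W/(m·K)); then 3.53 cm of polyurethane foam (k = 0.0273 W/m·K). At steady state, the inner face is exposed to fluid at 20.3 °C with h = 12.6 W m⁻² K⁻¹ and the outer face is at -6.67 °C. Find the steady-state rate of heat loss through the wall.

Q = 413 W

Treat each layer as a resistance in series:
  R_conv,in = 1/(hA) = 1/(12.6·37.0) = 0.002145 K/W
  R_plaster = L/(kA) = 0.263/(0.252·37.0) = 0.02821 K/W
  R_polyurethane foam = L/(kA) = 0.0353/(0.0273·37.0) = 0.03495 K/W
ΣR = 0.002145 + 0.02821 + 0.03495 = 0.06531 K/W
Q = ΔT/ΣR = (20.3 °C − -6.67 °C)/0.06531 = 413 W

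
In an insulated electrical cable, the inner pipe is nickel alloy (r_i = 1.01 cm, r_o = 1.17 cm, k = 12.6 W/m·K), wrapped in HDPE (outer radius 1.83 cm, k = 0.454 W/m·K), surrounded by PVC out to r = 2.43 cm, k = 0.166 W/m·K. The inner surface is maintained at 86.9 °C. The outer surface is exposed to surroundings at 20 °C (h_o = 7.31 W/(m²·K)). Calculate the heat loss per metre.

Series thermal resistances, inner to outer:
  R'_nickel alloy = ln(0.0117/0.0101)/(2πk) = 0.1471/(2π·12.6) = 0.001857 m·K/W
  R'_HDPE = ln(0.0183/0.0117)/(2πk) = 0.4473/(2π·0.454) = 0.1568 m·K/W
  R'_PVC = ln(0.0243/0.0183)/(2πk) = 0.2836/(2π·0.166) = 0.2719 m·K/W
  R'_conv,out = 1/(2πr h) = 1/(2π·0.0243·7.31) = 0.8960 m·K/W
ΣR = 0.001857 + 0.1568 + 0.2719 + 0.8960 = 1.327 m·K/W
Q' = ΔT/ΣR = (86.9 °C − 20 °C)/1.327 = 50.4 W/m

Q' = 50.4 W/m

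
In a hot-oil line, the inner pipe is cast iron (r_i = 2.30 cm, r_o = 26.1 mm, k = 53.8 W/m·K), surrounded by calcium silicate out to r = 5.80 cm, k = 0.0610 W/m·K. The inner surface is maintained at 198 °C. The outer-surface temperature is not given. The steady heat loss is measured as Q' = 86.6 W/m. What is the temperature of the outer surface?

T_out = 17.5 °C

Series resistances:
  R'_cast iron = ln(0.0261/0.0230)/(2πk) = 0.1264/(2π·53.8) = 3.740×10^-4 m·K/W
  R'_calcium silicate = ln(0.0580/0.0261)/(2πk) = 0.7985/(2π·0.0610) = 2.083 m·K/W
ΣR = 2.084 m·K/W
ΔT = Q'·ΣR = 86.6 × 2.084 = 180.5 K
Heat flows outward, so T_out = T_in − ΔT = 198 − 180.5 = 17.5 °C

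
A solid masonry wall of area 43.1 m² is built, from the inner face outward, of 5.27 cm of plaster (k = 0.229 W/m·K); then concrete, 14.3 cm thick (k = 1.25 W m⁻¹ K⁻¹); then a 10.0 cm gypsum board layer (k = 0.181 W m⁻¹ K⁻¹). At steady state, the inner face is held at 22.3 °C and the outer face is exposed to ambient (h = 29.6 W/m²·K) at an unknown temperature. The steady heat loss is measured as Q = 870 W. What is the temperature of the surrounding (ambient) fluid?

T_out = 3.51 °C

Sum the resistances:
  R_plaster = L/(kA) = 0.0527/(0.229·43.1) = 0.005339 K/W
  R_concrete = L/(kA) = 0.143/(1.25·43.1) = 0.002654 K/W
  R_gypsum board = L/(kA) = 0.100/(0.181·43.1) = 0.01282 K/W
  R_conv,out = 1/(hA) = 1/(29.6·43.1) = 7.838×10^-4 K/W
ΣR = 0.02160 K/W
ΔT = Q·ΣR = 870 × 0.02160 = 18.79 K
Heat flows outward, so T_out = T_in − ΔT = 22.3 − 18.79 = 3.51 °C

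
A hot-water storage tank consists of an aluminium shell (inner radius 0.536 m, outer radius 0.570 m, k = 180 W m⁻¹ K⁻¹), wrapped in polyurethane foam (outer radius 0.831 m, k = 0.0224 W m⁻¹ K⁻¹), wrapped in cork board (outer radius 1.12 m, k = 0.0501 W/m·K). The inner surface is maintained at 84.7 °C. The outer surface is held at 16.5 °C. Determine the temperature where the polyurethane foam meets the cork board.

T = 30.2 °C

Series thermal resistances, inner to outer:
  R_aluminium = (1/0.536 − 1/0.570)/(4πk) = 0.1113/(4π·180) = 4.920×10^-5 K/W
  R_polyurethane foam = (1/0.570 − 1/0.831)/(4πk) = 0.5510/(4π·0.0224) = 1.958 K/W
  R_cork board = (1/0.831 − 1/1.12)/(4πk) = 0.3105/(4π·0.0501) = 0.4932 K/W
ΣR = 4.920×10^-5 + 1.958 + 0.4932 = 2.451 K/W
Q = ΔT/ΣR = (84.7 °C − 16.5 °C)/2.451 = 27.83 W
From the inner boundary to the polyurethane foam/cork board interface, ΣR_partial = 1.958 K/W.
T_interface = T_in − Q·ΣR_partial = 84.7 °C − (27.83)(1.958) = 30.2 °C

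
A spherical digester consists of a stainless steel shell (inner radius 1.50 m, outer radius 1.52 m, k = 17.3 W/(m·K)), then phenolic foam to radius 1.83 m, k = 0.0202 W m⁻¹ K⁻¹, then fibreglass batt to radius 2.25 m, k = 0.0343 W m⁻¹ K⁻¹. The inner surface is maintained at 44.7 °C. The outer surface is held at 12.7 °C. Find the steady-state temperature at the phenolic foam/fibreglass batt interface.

T = 23.9 °C

Resistance network (inner→outer):
  R_stainless steel = (1/1.50 − 1/1.52)/(4πk) = 0.008772/(4π·17.3) = 4.035×10^-5 K/W
  R_phenolic foam = (1/1.52 − 1/1.83)/(4πk) = 0.1114/(4π·0.0202) = 0.4390 K/W
  R_fibreglass batt = (1/1.83 − 1/2.25)/(4πk) = 0.1020/(4π·0.0343) = 0.2367 K/W
ΣR = 4.035×10^-5 + 0.4390 + 0.2367 = 0.6757 K/W
Q = ΔT/ΣR = (44.7 °C − 12.7 °C)/0.6757 = 47.36 W
From the inner boundary to the phenolic foam/fibreglass batt interface, ΣR_partial = 0.4390 K/W.
T_interface = T_in − Q·ΣR_partial = 44.7 °C − (47.36)(0.4390) = 23.9 °C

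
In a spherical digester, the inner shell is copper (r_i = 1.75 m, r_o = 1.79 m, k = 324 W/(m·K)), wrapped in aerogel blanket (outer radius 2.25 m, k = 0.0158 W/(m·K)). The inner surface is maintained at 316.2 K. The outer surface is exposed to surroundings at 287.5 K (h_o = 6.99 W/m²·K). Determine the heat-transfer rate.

Resistance network (inner→outer):
  R_copper = (1/1.75 − 1/1.79)/(4πk) = 0.01277/(4π·324) = 3.136×10^-6 K/W
  R_aerogel blanket = (1/1.79 − 1/2.25)/(4πk) = 0.1142/(4π·0.0158) = 0.5752 K/W
  R_conv,out = 1/(4πr²h) = 1/(4π·2.25²·6.99) = 0.002249 K/W
ΣR = 3.136×10^-6 + 0.5752 + 0.002249 = 0.5775 K/W
Q = ΔT/ΣR = (316.2 K − 287.5 K)/0.5775 = 49.7 W

Q = 49.7 W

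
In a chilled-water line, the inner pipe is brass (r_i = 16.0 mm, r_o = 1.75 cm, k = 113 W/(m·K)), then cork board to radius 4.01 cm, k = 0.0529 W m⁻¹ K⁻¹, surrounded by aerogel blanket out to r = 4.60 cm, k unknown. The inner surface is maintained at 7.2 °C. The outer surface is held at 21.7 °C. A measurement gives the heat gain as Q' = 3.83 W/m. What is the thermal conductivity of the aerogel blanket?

k = 0.0169 W/m·K

ΣR = ΔT/Q' = |7.2 − 21.7|/3.83 = 3.786 m·K/W
Known resistances:
  R'_brass = ln(0.0175/0.0160)/(2πk) = 0.08961/(2π·113) = 1.262×10^-4 m·K/W
  R'_cork board = ln(0.0401/0.0175)/(2πk) = 0.8292/(2π·0.0529) = 2.495 m·K/W
R_aerogel blanket = ΣR − ΣR_known = 3.786 − 2.495 = 1.291 m·K/W
ln(r₂/r₁)/(2πk) = 1.291 ⇒ k = 0.1373/(2π·1.291) = 0.0169 W/m·K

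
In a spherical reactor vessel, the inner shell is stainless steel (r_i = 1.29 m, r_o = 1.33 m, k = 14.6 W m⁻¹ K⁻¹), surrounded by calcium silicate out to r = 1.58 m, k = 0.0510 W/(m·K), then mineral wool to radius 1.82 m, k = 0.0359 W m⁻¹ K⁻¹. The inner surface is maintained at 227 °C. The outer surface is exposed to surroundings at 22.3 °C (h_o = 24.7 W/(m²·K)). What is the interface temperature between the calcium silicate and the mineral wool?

T = 125 °C

Treat each layer as a resistance in series:
  R_stainless steel = (1/1.29 − 1/1.33)/(4πk) = 0.02331/(4π·14.6) = 1.271×10^-4 K/W
  R_calcium silicate = (1/1.33 − 1/1.58)/(4πk) = 0.1190/(4π·0.0510) = 0.1856 K/W
  R_mineral wool = (1/1.58 − 1/1.82)/(4πk) = 0.08346/(4π·0.0359) = 0.1850 K/W
  R_conv,out = 1/(4πr²h) = 1/(4π·1.82²·24.7) = 9.726×10^-4 K/W
ΣR = 1.271×10^-4 + 0.1856 + 0.1850 + 9.726×10^-4 = 0.3717 K/W
Q = ΔT/ΣR = (227 °C − 22.3 °C)/0.3717 = 550.7 W
From the inner boundary to the calcium silicate/mineral wool interface, ΣR_partial = 0.1857 K/W.
T_interface = T_in − Q·ΣR_partial = 227 °C − (550.7)(0.1857) = 125 °C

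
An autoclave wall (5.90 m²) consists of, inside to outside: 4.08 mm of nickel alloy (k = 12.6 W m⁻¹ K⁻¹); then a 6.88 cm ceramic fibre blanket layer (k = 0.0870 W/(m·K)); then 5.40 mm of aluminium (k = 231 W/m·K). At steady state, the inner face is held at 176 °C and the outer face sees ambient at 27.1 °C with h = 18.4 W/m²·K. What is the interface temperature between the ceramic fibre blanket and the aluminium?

T = 36.7 °C

Treat each layer as a resistance in series:
  R_nickel alloy = L/(kA) = 0.00408/(12.6·5.90) = 5.488×10^-5 K/W
  R_ceramic fibre blanket = L/(kA) = 0.0688/(0.0870·5.90) = 0.1340 K/W
  R_aluminium = L/(kA) = 0.00540/(231·5.90) = 3.962×10^-6 K/W
  R_conv,out = 1/(hA) = 1/(18.4·5.90) = 0.009211 K/W
ΣR = 5.488×10^-5 + 0.1340 + 3.962×10^-6 + 0.009211 = 0.1433 K/W
Q = ΔT/ΣR = (176 °C − 27.1 °C)/0.1433 = 1039 W
From the inner boundary to the ceramic fibre blanket/aluminium interface, ΣR_partial = 0.1341 K/W.
T_interface = T_in − Q·ΣR_partial = 176 °C − (1039)(0.1341) = 36.7 °C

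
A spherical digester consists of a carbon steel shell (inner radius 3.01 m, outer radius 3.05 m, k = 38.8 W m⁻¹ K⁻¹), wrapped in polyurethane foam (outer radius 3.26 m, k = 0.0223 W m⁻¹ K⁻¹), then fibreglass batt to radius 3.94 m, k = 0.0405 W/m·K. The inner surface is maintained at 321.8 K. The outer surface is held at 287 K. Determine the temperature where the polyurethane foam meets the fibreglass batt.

Resistance network (inner→outer):
  R_carbon steel = (1/3.01 − 1/3.05)/(4πk) = 0.004357/(4π·38.8) = 8.936×10^-6 K/W
  R_polyurethane foam = (1/3.05 − 1/3.26)/(4πk) = 0.02112/(4π·0.0223) = 0.07537 K/W
  R_fibreglass batt = (1/3.26 − 1/3.94)/(4πk) = 0.05294/(4π·0.0405) = 0.1040 K/W
ΣR = 8.936×10^-6 + 0.07537 + 0.1040 = 0.1794 K/W
Q = ΔT/ΣR = (321.8 K − 287 K)/0.1794 = 194.0 W
From the inner boundary to the polyurethane foam/fibreglass batt interface, ΣR_partial = 0.07538 K/W.
T_interface = T_in − Q·ΣR_partial = 321.8 K − (194.0)(0.07538) = 307.2 K

T = 307.2 K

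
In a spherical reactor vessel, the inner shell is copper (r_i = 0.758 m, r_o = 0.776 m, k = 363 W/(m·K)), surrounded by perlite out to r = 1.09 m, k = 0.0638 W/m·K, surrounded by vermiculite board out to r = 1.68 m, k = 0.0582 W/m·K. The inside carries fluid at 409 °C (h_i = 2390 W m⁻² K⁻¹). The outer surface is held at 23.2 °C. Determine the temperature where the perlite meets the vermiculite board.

Series thermal resistances, inner to outer:
  R_conv,in = 1/(4πr²h) = 1/(4π·0.758²·2390) = 5.795×10^-5 K/W
  R_copper = (1/0.758 − 1/0.776)/(4πk) = 0.03060/(4π·363) = 6.708×10^-6 K/W
  R_perlite = (1/0.776 − 1/1.09)/(4πk) = 0.3712/(4π·0.0638) = 0.4630 K/W
  R_vermiculite board = (1/1.09 − 1/1.68)/(4πk) = 0.3222/(4π·0.0582) = 0.4405 K/W
ΣR = 5.795×10^-5 + 6.708×10^-6 + 0.4630 + 0.4405 = 0.9036 K/W
Q = ΔT/ΣR = (409 °C − 23.2 °C)/0.9036 = 427.0 W
From the inner boundary to the perlite/vermiculite board interface, ΣR_partial = 0.4631 K/W.
T_interface = T_in − Q·ΣR_partial = 409 °C − (427.0)(0.4631) = 211 °C

T = 211 °C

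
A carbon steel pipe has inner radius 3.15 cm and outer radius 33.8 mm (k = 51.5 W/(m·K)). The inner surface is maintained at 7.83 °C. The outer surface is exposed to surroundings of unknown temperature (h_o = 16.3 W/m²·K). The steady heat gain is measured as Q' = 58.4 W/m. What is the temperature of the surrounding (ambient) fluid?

Series resistances:
  R'_carbon steel = ln(0.0338/0.0315)/(2πk) = 0.07047/(2π·51.5) = 2.178×10^-4 m·K/W
  R'_conv,out = 1/(2πr h) = 1/(2π·0.0338·16.3) = 0.2889 m·K/W
ΣR = 0.2891 m·K/W
ΔT = Q'·ΣR = 58.4 × 0.2891 = 16.88 K
Heat flows inward, so T_out = T_in + ΔT = 7.83 + 16.88 = 24.7 °C

T_out = 24.7 °C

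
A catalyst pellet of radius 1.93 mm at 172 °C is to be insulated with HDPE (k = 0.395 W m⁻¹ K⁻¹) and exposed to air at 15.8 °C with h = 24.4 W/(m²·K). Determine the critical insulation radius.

For a sphere, r_cr = 2k_ins/h = 2·0.395/24.4 = 0.0324 m = 3.24 cm

r_cr = 3.24 cm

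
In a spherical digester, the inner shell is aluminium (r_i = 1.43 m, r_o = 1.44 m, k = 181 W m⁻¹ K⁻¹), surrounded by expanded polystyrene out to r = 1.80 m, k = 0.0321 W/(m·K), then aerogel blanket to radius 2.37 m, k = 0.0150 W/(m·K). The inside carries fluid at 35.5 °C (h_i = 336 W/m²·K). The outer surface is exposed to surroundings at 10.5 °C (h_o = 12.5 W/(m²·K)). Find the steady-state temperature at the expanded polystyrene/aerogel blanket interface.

T = 27.3 °C

Resistance network (inner→outer):
  R_conv,in = 1/(4πr²h) = 1/(4π·1.43²·336) = 1.158×10^-4 K/W
  R_aluminium = (1/1.43 − 1/1.44)/(4πk) = 0.004856/(4π·181) = 2.135×10^-6 K/W
  R_expanded polystyrene = (1/1.44 − 1/1.80)/(4πk) = 0.1389/(4π·0.0321) = 0.3443 K/W
  R_aerogel blanket = (1/1.80 − 1/2.37)/(4πk) = 0.1336/(4π·0.0150) = 0.7088 K/W
  R_conv,out = 1/(4πr²h) = 1/(4π·2.37²·12.5) = 0.001133 K/W
ΣR = 1.158×10^-4 + 2.135×10^-6 + 0.3443 + 0.7088 + 0.001133 = 1.054 K/W
Q = ΔT/ΣR = (35.5 °C − 10.5 °C)/1.054 = 23.72 W
From the inner boundary to the expanded polystyrene/aerogel blanket interface, ΣR_partial = 0.3444 K/W.
T_interface = T_in − Q·ΣR_partial = 35.5 °C − (23.72)(0.3444) = 27.3 °C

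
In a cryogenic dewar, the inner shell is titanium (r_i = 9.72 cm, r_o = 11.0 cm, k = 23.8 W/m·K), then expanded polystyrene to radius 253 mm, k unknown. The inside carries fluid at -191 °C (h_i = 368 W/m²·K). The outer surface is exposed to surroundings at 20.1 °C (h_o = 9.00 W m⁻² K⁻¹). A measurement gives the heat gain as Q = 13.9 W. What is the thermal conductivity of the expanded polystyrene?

k = 0.0272 W/m·K

ΣR = ΔT/Q = |-191 − 20.1|/13.9 = 15.19 K/W
Known resistances:
  R_conv,in = 1/(4πr²h) = 1/(4π·0.0972²·368) = 0.02289 K/W
  R_titanium = (1/0.0972 − 1/0.110)/(4πk) = 1.197/(4π·23.8) = 0.004003 K/W
  R_conv,out = 1/(4πr²h) = 1/(4π·0.253²·9.00) = 0.1381 K/W
R_expanded polystyrene = ΣR − ΣR_known = 15.19 − 0.1650 = 15.03 K/W
(1/r₁−1/r₂)/(4πk) = 15.03 ⇒ k = 5.138/(4π·15.03) = 0.0272 W/m·K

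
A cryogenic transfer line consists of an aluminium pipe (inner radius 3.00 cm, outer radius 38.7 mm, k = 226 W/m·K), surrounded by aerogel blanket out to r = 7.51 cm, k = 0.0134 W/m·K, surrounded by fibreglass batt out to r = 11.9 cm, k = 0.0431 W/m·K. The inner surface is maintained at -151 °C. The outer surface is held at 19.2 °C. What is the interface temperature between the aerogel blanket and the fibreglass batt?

T = -11.0 °C

Resistance network (inner→outer):
  R'_aluminium = ln(0.0387/0.0300)/(2πk) = 0.2546/(2π·226) = 1.793×10^-4 m·K/W
  R'_aerogel blanket = ln(0.0751/0.0387)/(2πk) = 0.6630/(2π·0.0134) = 7.874 m·K/W
  R'_fibreglass batt = ln(0.119/0.0751)/(2πk) = 0.4603/(2π·0.0431) = 1.700 m·K/W
ΣR = 1.793×10^-4 + 7.874 + 1.700 = 9.574 m·K/W
Q' = ΔT/ΣR = (-151 °C − 19.2 °C)/9.574 = -17.78 W/m
From the inner boundary to the aerogel blanket/fibreglass batt interface, ΣR_partial = 7.874 m·K/W.
T_interface = T_in − Q'·ΣR_partial = -151 °C − (-17.78)(7.874) = -11.0 °C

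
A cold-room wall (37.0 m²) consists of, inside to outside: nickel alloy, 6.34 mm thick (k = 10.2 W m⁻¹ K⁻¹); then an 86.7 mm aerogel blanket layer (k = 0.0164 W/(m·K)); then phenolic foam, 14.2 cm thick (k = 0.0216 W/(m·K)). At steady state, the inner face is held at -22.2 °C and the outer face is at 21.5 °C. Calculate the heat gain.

Q = 136 W

Treat each layer as a resistance in series:
  R_nickel alloy = L/(kA) = 0.00634/(10.2·37.0) = 1.680×10^-5 K/W
  R_aerogel blanket = L/(kA) = 0.0867/(0.0164·37.0) = 0.1429 K/W
  R_phenolic foam = L/(kA) = 0.142/(0.0216·37.0) = 0.1777 K/W
ΣR = 1.680×10^-5 + 0.1429 + 0.1777 = 0.3206 K/W
Q = ΔT/ΣR = (-22.2 °C − 21.5 °C)/0.3206 = -136 W
(Negative Q ⇒ heat flows inward; heat gain = 136 W.)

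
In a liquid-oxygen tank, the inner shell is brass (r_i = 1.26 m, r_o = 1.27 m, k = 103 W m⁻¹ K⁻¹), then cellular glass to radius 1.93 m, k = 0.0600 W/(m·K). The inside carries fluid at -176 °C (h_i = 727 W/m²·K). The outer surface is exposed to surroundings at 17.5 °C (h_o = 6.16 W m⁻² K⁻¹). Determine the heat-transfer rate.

Q = 537 W

Resistance network (inner→outer):
  R_conv,in = 1/(4πr²h) = 1/(4π·1.26²·727) = 6.895×10^-5 K/W
  R_brass = (1/1.26 − 1/1.27)/(4πk) = 0.006249/(4π·103) = 4.828×10^-6 K/W
  R_cellular glass = (1/1.27 − 1/1.93)/(4πk) = 0.2693/(4π·0.0600) = 0.3571 K/W
  R_conv,out = 1/(4πr²h) = 1/(4π·1.93²·6.16) = 0.003468 K/W
ΣR = 6.895×10^-5 + 4.828×10^-6 + 0.3571 + 0.003468 = 0.3606 K/W
Q = ΔT/ΣR = (-176 °C − 17.5 °C)/0.3606 = -537 W
(Negative Q ⇒ heat flows inward; heat gain = 537 W.)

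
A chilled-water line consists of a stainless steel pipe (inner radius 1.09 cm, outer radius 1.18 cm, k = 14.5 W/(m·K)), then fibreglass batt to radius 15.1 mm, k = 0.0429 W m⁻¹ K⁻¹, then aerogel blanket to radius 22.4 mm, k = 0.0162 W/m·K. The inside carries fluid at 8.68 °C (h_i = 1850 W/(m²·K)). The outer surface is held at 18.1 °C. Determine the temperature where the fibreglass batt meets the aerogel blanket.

Resistance network (inner→outer):
  R'_conv,in = 1/(2πr h) = 1/(2π·0.0109·1850) = 0.007893 m·K/W
  R'_stainless steel = ln(0.0118/0.0109)/(2πk) = 0.07934/(2π·14.5) = 8.708×10^-4 m·K/W
  R'_fibreglass batt = ln(0.0151/0.0118)/(2πk) = 0.2466/(2π·0.0429) = 0.9148 m·K/W
  R'_aerogel blanket = ln(0.0224/0.0151)/(2πk) = 0.3944/(2π·0.0162) = 3.874 m·K/W
ΣR = 0.007893 + 8.708×10^-4 + 0.9148 + 3.874 = 4.798 m·K/W
Q' = ΔT/ΣR = (8.68 °C − 18.1 °C)/4.798 = -1.963 W/m
From the inner boundary to the fibreglass batt/aerogel blanket interface, ΣR_partial = 0.9236 m·K/W.
T_interface = T_in − Q'·ΣR_partial = 8.68 °C − (-1.963)(0.9236) = 10.5 °C

T = 10.5 °C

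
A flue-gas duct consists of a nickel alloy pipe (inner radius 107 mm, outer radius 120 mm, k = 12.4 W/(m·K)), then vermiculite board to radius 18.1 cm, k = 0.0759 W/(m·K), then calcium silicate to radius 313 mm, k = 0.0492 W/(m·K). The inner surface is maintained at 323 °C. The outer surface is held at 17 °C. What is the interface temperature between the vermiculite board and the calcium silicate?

T = 223 °C

Resistance network (inner→outer):
  R'_nickel alloy = ln(0.120/0.107)/(2πk) = 0.1147/(2π·12.4) = 0.001472 m·K/W
  R'_vermiculite board = ln(0.181/0.120)/(2πk) = 0.4110/(2π·0.0759) = 0.8618 m·K/W
  R'_calcium silicate = ln(0.313/0.181)/(2πk) = 0.5477/(2π·0.0492) = 1.772 m·K/W
ΣR = 0.001472 + 0.8618 + 1.772 = 2.635 m·K/W
Q' = ΔT/ΣR = (323 °C − 17 °C)/2.635 = 116.1 W/m
From the inner boundary to the vermiculite board/calcium silicate interface, ΣR_partial = 0.8633 m·K/W.
T_interface = T_in − Q'·ΣR_partial = 323 °C − (116.1)(0.8633) = 223 °C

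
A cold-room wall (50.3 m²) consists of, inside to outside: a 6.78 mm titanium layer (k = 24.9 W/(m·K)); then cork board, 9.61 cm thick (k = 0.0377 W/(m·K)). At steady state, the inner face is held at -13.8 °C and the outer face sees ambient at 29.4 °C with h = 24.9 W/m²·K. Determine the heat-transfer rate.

Q = 839 W

Resistance network (inner→outer):
  R_titanium = L/(kA) = 0.00678/(24.9·50.3) = 5.413×10^-6 K/W
  R_cork board = L/(kA) = 0.0961/(0.0377·50.3) = 0.05068 K/W
  R_conv,out = 1/(hA) = 1/(24.9·50.3) = 7.984×10^-4 K/W
ΣR = 5.413×10^-6 + 0.05068 + 7.984×10^-4 = 0.05148 K/W
Q = ΔT/ΣR = (-13.8 °C − 29.4 °C)/0.05148 = -839 W
(Negative Q ⇒ heat flows inward; heat gain = 839 W.)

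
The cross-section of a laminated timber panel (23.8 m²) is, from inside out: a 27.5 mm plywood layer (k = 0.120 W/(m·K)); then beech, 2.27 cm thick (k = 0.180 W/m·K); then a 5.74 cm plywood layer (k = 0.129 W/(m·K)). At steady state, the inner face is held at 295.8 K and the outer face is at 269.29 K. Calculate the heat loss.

Q = 788 W

Series thermal resistances, inner to outer:
  R_plywood = L/(kA) = 0.0275/(0.120·23.8) = 0.009629 K/W
  R_beech = L/(kA) = 0.0227/(0.180·23.8) = 0.005299 K/W
  R_plywood = L/(kA) = 0.0574/(0.129·23.8) = 0.01870 K/W
ΣR = 0.009629 + 0.005299 + 0.01870 = 0.03363 K/W
Q = ΔT/ΣR = (295.8 K − 269.29 K)/0.03363 = 788 W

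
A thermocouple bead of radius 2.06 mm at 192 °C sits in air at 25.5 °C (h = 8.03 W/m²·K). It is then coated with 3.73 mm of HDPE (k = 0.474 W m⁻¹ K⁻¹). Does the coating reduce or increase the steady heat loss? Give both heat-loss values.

increases: 0.0713 → 0.478 W

Critical radius for a sphere: r_cr = 2k/h = 0.118 m = 11.8 cm.
Outer radius after coating: r₂ = 0.00206 + 0.00373 = 0.00579 m.
Since r₁ < r_cr and r₂ ≤ r_cr, the coating moves toward the maximum at r_cr — heat loss rises.
Bare: R = 1/(4πr₁²h) = 2335 K/W; Q = 166.5/2335 = 0.0713 W.
Coated: R = R_cond + R_conv = 348.1 K/W; Q = 166.5/348.1 = 0.478 W.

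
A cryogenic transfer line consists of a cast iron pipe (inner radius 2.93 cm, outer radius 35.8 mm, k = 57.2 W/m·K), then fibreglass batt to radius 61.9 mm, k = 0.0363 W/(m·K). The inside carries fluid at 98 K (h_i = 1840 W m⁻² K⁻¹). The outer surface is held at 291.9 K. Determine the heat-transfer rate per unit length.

Series thermal resistances, inner to outer:
  R'_conv,in = 1/(2πr h) = 1/(2π·0.0293·1840) = 0.002952 m·K/W
  R'_cast iron = ln(0.0358/0.0293)/(2πk) = 0.2004/(2π·57.2) = 5.575×10^-4 m·K/W
  R'_fibreglass batt = ln(0.0619/0.0358)/(2πk) = 0.5476/(2π·0.0363) = 2.401 m·K/W
ΣR = 0.002952 + 5.575×10^-4 + 2.401 = 2.405 m·K/W
Q' = ΔT/ΣR = (98 K − 291.9 K)/2.405 = -80.6 W/m
(Negative Q' ⇒ heat flows inward; heat gain = 80.6 W/m.)

Q' = 80.6 W/m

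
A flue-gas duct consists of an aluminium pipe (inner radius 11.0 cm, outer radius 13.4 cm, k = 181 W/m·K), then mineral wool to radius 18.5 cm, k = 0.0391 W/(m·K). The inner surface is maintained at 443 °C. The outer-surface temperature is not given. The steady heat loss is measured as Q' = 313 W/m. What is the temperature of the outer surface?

Series resistances:
  R'_aluminium = ln(0.134/0.110)/(2πk) = 0.1974/(2π·181) = 1.735×10^-4 m·K/W
  R'_mineral wool = ln(0.185/0.134)/(2πk) = 0.3225/(2π·0.0391) = 1.313 m·K/W
ΣR = 1.313 m·K/W
ΔT = Q'·ΣR = 313 × 1.313 = 411.0 K
Heat flows outward, so T_out = T_in − ΔT = 443 − 411.0 = 32.0 °C

T_out = 32.0 °C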